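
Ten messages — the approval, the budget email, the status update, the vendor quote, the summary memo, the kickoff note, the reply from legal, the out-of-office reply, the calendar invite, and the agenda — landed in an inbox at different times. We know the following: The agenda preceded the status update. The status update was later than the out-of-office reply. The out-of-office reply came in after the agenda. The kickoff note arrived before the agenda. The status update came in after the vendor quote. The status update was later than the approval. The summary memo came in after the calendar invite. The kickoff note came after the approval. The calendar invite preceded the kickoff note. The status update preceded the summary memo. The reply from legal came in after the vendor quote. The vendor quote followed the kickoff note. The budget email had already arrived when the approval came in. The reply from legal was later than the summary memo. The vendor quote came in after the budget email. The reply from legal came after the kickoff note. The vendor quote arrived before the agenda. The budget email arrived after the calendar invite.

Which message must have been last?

the reply from legal

Every other message has a chain of constraints placing it before the reply from legal, so the reply from legal is last.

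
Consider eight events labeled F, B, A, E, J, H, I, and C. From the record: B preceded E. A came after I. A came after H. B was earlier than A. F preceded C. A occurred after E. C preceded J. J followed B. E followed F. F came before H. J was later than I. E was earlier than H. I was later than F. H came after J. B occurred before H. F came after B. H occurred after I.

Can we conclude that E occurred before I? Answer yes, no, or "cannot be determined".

No chain of stated constraints runs from E to I, and none runs from I to E either.
So the relative order of E and I is not fixed by the given facts.

cannot be determined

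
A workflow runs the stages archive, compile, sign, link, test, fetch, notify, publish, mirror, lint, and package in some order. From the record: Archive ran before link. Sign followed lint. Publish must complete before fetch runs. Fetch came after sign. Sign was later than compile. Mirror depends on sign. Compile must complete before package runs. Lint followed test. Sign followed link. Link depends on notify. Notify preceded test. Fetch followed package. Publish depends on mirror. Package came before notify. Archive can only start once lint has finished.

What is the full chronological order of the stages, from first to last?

compile, package, notify, test, lint, archive, link, sign, mirror, publish, fetch

The constraints fix every adjacent pair, so only one ordering works:
compile → package → notify → test → lint → archive → link → sign → mirror → publish → fetch.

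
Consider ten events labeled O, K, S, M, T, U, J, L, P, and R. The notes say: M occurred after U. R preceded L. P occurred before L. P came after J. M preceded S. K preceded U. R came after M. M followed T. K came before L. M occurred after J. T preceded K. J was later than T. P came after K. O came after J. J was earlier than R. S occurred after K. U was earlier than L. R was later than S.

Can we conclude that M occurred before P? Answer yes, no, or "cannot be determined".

No chain of stated constraints runs from M to P, and none runs from P to M either.
So the relative order of M and P is not fixed by the given facts.

cannot be determined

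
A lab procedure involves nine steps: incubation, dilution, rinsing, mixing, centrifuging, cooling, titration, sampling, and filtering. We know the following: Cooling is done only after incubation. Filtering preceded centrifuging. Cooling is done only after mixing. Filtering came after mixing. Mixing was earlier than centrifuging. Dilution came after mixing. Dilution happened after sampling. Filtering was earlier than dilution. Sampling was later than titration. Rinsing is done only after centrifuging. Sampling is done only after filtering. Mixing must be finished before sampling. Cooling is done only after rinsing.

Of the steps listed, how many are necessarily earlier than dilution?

Directly stated before dilution: filtering, mixing, and sampling.
Titration reaches dilution via titration → sampling → dilution.
That's filtering, mixing, sampling, and titration — 4 in all.

4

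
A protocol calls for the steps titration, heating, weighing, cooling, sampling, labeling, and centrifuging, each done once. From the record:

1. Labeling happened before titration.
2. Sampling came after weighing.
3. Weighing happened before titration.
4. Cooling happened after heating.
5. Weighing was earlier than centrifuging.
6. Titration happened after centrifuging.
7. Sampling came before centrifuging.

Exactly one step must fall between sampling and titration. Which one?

centrifuging

Tracing the constraints gives sampling → centrifuging → titration, so centrifuging sits after sampling and before titration.
No other step is forced both after sampling and before titration.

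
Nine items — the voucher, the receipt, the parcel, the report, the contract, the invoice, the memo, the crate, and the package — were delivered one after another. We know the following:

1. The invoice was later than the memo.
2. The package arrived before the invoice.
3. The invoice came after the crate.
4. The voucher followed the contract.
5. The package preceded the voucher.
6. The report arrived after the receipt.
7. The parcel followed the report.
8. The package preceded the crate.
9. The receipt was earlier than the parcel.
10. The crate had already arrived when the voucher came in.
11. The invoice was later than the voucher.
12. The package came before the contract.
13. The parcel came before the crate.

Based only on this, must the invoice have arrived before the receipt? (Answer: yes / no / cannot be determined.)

no

Tracing the constraints gives the receipt → the parcel → the crate → the invoice, so the receipt must come before the invoice.
That means the invoice cannot be before the receipt.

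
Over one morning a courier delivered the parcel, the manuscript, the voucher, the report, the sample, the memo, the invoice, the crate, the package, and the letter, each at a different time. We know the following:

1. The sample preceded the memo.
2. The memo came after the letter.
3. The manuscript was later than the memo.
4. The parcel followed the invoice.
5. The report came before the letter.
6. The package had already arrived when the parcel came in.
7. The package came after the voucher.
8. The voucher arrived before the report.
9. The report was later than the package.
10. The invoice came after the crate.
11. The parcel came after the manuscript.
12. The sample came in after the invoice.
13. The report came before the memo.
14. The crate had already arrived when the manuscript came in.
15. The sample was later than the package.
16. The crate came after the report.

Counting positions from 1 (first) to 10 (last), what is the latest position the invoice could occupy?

The invoice must come before the manuscript, the memo, the parcel, and the sample — 4 items forced after it.
Everything else can be placed before the invoice in some valid order, so the invoice can sit as late as position 10 − 4 = 6.

6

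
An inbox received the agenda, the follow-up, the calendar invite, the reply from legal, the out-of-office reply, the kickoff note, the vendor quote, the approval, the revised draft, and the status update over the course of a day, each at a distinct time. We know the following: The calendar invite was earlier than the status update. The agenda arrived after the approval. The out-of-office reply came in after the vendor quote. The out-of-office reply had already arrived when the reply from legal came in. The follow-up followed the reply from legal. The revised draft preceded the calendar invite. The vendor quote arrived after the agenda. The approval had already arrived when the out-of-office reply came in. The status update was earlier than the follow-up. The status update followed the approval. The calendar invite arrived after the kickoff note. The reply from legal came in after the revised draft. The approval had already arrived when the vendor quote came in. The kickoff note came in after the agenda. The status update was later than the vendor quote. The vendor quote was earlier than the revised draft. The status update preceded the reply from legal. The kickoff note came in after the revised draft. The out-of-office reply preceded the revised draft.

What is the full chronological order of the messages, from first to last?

the approval, the agenda, the vendor quote, the out-of-office reply, the revised draft, the kickoff note, the calendar invite, the status update, the reply from legal, the follow-up

The constraints fix every adjacent pair, so only one ordering works:
the approval → the agenda → the vendor quote → the out-of-office reply → the revised draft → the kickoff note → the calendar invite → the status update → the reply from legal → the follow-up.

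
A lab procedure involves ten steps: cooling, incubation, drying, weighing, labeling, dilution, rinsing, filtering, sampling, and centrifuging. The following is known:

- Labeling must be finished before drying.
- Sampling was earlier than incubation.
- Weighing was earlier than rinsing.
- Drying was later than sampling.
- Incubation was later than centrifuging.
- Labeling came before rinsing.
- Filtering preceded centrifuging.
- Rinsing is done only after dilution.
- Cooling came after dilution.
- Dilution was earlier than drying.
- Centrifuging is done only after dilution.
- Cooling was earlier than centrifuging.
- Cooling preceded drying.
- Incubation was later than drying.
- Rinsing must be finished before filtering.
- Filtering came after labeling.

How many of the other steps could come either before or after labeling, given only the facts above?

4

Forced after labeling: centrifuging, drying, filtering, incubation, and rinsing.
That leaves cooling, dilution, sampling, and weighing with no forced order relative to labeling — 4.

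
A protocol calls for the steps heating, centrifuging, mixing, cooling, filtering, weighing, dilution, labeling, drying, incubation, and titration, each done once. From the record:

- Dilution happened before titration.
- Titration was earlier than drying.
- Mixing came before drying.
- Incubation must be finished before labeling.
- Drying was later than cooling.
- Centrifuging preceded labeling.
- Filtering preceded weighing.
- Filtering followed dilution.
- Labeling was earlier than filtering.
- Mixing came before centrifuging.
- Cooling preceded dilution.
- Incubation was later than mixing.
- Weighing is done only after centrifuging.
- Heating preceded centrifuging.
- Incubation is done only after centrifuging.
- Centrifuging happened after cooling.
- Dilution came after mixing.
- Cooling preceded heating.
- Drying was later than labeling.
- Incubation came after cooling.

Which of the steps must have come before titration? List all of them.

cooling, dilution, mixing

Directly stated before titration: dilution.
Cooling reaches titration via cooling → dilution → titration.
Mixing reaches titration via mixing → dilution → titration.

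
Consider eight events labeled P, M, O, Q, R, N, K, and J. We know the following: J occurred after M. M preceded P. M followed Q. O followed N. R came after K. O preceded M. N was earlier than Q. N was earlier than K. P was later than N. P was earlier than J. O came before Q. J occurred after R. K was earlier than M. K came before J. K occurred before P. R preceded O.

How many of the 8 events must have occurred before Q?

4

Directly stated before Q: N and O.
K reaches Q via K → R → O → Q.
R reaches Q via R → O → Q.
That's K, N, O, and R — 4 in all.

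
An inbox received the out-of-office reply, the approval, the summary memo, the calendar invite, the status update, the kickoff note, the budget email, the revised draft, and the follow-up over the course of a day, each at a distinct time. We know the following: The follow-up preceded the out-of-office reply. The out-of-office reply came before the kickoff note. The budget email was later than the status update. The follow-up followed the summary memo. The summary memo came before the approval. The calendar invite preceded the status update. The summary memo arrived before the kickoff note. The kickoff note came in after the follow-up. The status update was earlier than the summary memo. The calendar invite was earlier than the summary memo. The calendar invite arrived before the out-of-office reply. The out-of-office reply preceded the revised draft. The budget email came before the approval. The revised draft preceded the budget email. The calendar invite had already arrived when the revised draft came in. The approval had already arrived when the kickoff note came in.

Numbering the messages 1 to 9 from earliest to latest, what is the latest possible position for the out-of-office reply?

5

The out-of-office reply must come before the approval, the budget email, the kickoff note, and the revised draft — 4 messages forced after it.
Everything else can be placed before the out-of-office reply in some valid order, so the out-of-office reply can sit as late as position 9 − 4 = 5.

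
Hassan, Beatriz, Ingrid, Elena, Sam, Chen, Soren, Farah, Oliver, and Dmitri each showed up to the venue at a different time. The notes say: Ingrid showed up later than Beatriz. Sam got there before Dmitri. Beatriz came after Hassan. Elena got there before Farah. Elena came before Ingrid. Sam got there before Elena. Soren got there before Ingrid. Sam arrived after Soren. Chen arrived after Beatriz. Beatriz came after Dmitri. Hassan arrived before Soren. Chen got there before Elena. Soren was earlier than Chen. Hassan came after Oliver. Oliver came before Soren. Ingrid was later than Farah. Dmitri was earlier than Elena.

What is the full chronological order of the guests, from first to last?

The constraints fix every adjacent pair, so only one ordering works:
Oliver → Hassan → Soren → Sam → Dmitri → Beatriz → Chen → Elena → Farah → Ingrid.

Oliver, Hassan, Soren, Sam, Dmitri, Beatriz, Chen, Elena, Farah, Ingrid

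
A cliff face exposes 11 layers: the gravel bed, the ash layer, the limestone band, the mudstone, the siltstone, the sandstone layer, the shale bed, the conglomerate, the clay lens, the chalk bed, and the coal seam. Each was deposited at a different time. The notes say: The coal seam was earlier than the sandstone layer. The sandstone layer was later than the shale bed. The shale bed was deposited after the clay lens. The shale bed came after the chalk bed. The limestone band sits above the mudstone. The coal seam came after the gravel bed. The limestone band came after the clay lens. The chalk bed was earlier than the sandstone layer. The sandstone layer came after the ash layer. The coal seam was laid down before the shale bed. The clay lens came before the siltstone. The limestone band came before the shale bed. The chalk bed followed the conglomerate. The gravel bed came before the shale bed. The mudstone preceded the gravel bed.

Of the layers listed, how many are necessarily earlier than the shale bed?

7

Directly stated before the shale bed: the chalk bed, the clay lens, the coal seam, the gravel bed, and the limestone band.
The conglomerate reaches the shale bed via the conglomerate → the chalk bed → the shale bed.
The mudstone reaches the shale bed via the mudstone → the gravel bed → the shale bed.
That's the chalk bed, the clay lens, the coal seam, the conglomerate, the gravel bed, the limestone band, and the mudstone — 7 in all.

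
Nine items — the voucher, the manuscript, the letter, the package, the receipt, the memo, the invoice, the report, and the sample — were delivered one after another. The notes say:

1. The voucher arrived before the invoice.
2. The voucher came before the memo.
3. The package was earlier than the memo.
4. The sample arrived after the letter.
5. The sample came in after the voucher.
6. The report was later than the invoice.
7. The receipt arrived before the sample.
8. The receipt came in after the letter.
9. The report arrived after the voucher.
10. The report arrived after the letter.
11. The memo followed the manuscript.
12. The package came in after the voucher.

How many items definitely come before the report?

Directly stated before the report: the invoice, the letter, and the voucher.
No chain forces the sample (or any of the others) ahead of the report.
That's the invoice, the letter, and the voucher — 3 in all.

3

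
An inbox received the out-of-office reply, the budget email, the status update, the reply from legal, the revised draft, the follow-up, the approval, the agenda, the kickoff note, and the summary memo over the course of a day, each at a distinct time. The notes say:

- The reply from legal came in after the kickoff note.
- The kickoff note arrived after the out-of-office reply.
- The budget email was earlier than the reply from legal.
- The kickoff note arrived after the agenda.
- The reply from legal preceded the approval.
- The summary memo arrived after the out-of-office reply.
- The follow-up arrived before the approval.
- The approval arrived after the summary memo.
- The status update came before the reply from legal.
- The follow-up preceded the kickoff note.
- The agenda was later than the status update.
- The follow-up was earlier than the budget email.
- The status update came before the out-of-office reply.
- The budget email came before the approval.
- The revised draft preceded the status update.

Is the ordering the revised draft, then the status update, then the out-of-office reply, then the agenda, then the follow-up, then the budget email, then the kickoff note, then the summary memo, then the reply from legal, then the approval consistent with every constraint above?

yes

Check each stated constraint against the proposed order — e.g. the follow-up is ahead of the approval; the status update is ahead of the reply from legal. Every pair is in the required order; nothing is violated.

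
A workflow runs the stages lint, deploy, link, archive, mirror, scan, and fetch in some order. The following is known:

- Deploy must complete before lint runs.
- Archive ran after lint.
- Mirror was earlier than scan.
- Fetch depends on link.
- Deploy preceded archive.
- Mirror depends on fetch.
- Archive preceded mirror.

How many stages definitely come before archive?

Directly stated before archive: deploy and lint.
That's deploy and lint — 2 in all.

2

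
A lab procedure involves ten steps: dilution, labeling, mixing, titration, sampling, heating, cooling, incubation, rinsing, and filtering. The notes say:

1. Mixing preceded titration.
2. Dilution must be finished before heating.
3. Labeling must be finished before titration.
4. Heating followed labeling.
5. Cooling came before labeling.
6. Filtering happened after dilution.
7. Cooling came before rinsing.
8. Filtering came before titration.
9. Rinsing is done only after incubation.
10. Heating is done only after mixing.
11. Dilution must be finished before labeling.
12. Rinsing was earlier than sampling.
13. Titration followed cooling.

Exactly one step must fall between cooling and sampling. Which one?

rinsing

Tracing the constraints gives cooling → rinsing → sampling, so rinsing sits after cooling and before sampling.
No other step is forced both after cooling and before sampling.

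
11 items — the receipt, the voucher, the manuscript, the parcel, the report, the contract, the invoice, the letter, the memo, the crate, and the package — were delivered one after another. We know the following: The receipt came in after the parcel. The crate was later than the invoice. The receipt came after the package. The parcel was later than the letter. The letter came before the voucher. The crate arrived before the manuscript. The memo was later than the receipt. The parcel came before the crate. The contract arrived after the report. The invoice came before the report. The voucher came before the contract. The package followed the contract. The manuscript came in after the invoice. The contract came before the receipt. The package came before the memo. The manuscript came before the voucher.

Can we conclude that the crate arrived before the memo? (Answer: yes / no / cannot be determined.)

yes

Chain the constraints: the crate → the manuscript → the voucher → the contract → the receipt → the memo. Each link is directly stated, so the crate comes before the memo.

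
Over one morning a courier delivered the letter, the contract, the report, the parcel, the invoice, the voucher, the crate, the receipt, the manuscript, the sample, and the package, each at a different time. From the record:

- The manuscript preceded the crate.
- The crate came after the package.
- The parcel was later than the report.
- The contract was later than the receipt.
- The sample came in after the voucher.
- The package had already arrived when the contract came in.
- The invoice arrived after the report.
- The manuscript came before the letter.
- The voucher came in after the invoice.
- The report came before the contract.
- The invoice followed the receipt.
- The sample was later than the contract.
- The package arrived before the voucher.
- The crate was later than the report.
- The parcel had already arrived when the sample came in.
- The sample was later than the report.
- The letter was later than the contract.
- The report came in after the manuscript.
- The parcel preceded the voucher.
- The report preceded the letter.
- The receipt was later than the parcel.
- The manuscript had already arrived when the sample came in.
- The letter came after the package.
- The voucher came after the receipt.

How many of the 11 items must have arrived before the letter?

Directly stated before the letter: the contract, the manuscript, the package, and the report.
The parcel reaches the letter via the parcel → the receipt → the contract → the letter.
The receipt reaches the letter via the receipt → the contract → the letter.
No chain forces the invoice (or any of the others) ahead of the letter.
That's the contract, the manuscript, the package, the parcel, the receipt, and the report — 6 in all.

6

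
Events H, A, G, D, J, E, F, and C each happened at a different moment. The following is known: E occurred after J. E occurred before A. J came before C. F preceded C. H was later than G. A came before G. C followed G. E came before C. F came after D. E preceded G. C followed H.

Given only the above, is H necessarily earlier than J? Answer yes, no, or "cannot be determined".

no

Tracing the constraints gives J → E → G → H, so J must come before H.
That means H cannot be before J.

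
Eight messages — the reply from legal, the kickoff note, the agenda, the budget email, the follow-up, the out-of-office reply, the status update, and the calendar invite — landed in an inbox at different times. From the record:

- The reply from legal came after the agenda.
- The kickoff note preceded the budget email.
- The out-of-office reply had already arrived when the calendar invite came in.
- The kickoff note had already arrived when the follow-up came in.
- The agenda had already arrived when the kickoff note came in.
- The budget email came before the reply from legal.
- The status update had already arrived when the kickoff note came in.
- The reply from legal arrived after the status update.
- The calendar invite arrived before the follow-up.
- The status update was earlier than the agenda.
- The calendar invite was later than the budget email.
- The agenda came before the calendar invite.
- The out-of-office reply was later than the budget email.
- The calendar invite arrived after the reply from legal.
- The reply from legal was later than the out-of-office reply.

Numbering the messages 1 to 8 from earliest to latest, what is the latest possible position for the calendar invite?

7

The calendar invite must come before the follow-up — 1 message forced after it.
Everything else can be placed before the calendar invite in some valid order, so the calendar invite can sit as late as position 8 − 1 = 7.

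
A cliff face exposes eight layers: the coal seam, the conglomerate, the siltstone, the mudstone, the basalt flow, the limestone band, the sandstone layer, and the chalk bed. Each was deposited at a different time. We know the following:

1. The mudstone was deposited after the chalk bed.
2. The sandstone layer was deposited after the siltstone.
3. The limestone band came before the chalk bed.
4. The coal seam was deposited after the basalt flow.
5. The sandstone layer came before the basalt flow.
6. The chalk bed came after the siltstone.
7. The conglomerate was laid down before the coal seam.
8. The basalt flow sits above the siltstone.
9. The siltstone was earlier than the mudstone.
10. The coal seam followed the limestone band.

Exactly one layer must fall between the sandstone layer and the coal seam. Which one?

Tracing the constraints gives the sandstone layer → the basalt flow → the coal seam, so the basalt flow sits after the sandstone layer and before the coal seam.
No other layer is forced both after the sandstone layer and before the coal seam.

the basalt flow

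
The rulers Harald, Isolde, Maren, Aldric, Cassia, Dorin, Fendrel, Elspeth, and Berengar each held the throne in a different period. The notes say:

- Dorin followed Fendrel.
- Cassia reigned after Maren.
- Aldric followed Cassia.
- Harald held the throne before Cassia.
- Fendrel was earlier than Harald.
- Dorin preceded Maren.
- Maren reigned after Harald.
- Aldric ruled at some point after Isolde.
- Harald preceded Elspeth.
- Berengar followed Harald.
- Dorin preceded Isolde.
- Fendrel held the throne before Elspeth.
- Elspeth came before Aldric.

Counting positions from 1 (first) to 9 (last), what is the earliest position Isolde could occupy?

Dorin and Fendrel must both come before Isolde — 2 forced predecessors.
Nothing else is forced ahead of Isolde, so their earliest slot is position 2 + 1 = 3.

3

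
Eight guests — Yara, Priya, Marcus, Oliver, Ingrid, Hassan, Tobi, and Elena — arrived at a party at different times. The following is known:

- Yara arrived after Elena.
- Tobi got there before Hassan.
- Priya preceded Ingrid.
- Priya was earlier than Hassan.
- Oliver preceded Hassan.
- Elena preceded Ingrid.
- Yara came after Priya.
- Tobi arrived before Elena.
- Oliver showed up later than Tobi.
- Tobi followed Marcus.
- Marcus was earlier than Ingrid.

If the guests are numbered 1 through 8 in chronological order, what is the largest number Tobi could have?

Tobi must come before Elena, Hassan, Ingrid, Oliver, and Yara — 5 guests forced after them.
Everything else can be placed before Tobi in some valid order, so Tobi can sit as late as position 8 − 5 = 3.

3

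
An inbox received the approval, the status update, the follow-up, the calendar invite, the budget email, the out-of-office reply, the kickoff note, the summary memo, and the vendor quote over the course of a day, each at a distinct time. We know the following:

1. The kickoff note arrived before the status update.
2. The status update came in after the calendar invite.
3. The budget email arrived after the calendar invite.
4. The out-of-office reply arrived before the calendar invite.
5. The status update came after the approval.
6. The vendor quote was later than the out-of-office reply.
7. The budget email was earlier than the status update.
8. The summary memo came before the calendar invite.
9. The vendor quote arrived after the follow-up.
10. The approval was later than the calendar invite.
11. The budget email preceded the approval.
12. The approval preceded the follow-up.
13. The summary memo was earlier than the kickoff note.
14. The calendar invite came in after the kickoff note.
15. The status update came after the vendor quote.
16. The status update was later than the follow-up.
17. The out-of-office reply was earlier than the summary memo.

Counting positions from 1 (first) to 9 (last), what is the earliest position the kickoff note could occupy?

3

The out-of-office reply and the summary memo must both come before the kickoff note — 2 forced predecessors.
Nothing else is forced ahead of the kickoff note, so its earliest slot is position 2 + 1 = 3.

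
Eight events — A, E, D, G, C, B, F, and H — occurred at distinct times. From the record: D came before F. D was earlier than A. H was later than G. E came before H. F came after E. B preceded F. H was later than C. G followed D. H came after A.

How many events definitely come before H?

5

Directly stated before H: A, C, E, and G.
D reaches H via D → A → H.
That's A, C, D, E, and G — 5 in all.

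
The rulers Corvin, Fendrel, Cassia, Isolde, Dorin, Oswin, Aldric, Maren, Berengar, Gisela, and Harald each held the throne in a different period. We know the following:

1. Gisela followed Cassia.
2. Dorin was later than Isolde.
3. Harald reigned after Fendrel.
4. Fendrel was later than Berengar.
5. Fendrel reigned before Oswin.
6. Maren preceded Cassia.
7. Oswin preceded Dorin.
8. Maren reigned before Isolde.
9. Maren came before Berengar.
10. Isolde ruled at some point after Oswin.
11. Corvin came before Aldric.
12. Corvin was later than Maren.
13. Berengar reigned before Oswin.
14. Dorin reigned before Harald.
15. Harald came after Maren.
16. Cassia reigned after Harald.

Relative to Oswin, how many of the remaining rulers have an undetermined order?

2

Forced before Oswin: Berengar, Fendrel, and Maren; forced after Oswin: Cassia, Dorin, Gisela, Harald, and Isolde.
That leaves Aldric and Corvin with no forced order relative to Oswin — 2.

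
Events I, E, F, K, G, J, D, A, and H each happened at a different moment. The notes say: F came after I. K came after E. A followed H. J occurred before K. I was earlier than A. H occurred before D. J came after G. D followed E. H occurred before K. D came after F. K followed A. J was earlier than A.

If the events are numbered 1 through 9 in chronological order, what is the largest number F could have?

8

F must come before D — 1 event forced after it.
Everything else can be placed before F in some valid order, so F can sit as late as position 9 − 1 = 8.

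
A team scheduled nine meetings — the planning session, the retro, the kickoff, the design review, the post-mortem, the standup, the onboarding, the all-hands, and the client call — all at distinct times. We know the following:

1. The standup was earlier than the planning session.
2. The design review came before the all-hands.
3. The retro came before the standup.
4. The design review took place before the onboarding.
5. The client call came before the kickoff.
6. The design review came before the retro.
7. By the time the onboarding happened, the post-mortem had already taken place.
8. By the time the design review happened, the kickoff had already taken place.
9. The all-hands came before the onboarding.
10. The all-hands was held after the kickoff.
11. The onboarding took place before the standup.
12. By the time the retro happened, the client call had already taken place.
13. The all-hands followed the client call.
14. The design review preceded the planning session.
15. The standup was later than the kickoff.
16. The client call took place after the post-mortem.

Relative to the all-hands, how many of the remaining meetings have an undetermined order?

1

Forced before the all-hands: the client call, the design review, the kickoff, and the post-mortem; forced after the all-hands: the onboarding, the planning session, and the standup.
That leaves the retro with no forced order relative to the all-hands — 1.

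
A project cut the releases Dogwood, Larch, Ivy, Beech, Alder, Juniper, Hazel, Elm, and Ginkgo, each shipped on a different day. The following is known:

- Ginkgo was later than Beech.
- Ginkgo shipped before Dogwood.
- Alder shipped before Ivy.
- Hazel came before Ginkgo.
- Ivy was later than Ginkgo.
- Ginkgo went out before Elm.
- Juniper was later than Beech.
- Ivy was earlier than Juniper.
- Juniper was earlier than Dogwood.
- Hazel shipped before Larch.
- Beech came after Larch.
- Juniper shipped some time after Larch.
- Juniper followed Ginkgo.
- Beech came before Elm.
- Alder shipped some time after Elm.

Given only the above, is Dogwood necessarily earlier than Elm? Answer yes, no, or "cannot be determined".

no

Tracing the constraints gives Elm → Alder → Ivy → Juniper → Dogwood, so Elm must come before Dogwood.
That means Dogwood cannot be before Elm.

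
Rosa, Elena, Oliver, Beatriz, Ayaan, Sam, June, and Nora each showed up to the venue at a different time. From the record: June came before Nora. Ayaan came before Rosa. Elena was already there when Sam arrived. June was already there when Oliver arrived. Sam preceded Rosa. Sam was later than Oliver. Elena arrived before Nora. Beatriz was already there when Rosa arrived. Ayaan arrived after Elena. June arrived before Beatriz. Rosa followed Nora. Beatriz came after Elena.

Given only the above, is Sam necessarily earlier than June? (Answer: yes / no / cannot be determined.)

Tracing the constraints gives June → Oliver → Sam, so June must come before Sam.
That means Sam cannot be before June.

no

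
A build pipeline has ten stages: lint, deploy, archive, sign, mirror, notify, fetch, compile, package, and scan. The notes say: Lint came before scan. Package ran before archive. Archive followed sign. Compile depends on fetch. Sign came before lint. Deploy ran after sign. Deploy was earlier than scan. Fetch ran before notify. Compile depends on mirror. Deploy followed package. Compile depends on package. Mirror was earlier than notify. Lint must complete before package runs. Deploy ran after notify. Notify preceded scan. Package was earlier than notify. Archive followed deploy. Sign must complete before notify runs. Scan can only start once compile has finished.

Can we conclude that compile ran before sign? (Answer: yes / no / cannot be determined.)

Tracing the constraints gives sign → lint → package → compile, so sign must come before compile.
That means compile cannot be before sign.

no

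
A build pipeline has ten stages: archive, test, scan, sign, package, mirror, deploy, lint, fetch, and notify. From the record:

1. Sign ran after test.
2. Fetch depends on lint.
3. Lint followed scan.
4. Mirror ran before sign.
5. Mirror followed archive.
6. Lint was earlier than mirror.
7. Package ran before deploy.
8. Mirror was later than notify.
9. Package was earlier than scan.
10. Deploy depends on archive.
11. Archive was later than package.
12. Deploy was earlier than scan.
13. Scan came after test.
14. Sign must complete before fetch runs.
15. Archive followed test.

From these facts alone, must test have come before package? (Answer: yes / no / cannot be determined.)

cannot be determined

No chain of stated constraints runs from test to package, and none runs from package to test either.
So the relative order of test and package is not fixed by the given facts.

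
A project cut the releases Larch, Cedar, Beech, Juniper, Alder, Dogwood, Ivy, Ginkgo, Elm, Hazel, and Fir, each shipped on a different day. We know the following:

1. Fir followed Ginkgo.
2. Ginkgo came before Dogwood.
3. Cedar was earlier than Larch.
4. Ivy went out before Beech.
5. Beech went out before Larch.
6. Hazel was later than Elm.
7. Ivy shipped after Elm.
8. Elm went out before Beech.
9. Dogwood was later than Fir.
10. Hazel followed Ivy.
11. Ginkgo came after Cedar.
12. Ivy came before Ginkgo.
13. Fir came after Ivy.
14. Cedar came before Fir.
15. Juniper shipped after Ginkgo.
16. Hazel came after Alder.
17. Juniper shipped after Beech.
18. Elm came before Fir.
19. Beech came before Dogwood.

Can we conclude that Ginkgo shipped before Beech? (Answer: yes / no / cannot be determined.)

No chain of stated constraints runs from Ginkgo to Beech, and none runs from Beech to Ginkgo either.
So the relative order of Ginkgo and Beech is not fixed by the given facts.

cannot be determined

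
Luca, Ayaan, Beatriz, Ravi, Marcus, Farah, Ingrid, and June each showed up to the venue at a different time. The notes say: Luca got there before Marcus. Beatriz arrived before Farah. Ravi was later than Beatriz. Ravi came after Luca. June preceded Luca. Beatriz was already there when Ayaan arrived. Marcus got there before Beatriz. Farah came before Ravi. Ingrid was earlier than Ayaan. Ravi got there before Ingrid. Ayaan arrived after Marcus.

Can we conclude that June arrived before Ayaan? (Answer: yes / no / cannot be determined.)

yes

Chain the constraints: June → Luca → Marcus → Ayaan. Each link is directly stated, so June comes before Ayaan.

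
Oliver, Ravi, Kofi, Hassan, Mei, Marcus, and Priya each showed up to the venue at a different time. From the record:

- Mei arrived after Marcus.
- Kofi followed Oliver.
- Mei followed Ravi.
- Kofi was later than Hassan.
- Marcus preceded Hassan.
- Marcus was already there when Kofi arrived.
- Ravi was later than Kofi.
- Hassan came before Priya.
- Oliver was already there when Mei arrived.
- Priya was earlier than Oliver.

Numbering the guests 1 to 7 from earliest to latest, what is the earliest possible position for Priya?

Hassan and Marcus must both come before Priya — 2 forced predecessors.
Nothing else is forced ahead of Priya, so their earliest slot is position 2 + 1 = 3.

3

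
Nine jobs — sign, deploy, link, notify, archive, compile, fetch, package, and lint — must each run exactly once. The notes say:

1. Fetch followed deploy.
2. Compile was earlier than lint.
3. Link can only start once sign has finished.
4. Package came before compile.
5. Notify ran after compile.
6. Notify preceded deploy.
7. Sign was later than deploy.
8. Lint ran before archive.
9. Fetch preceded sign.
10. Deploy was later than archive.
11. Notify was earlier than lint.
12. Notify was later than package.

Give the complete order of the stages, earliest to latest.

package, compile, notify, lint, archive, deploy, fetch, sign, link

The constraints fix every adjacent pair, so only one ordering works:
package → compile → notify → lint → archive → deploy → fetch → sign → link.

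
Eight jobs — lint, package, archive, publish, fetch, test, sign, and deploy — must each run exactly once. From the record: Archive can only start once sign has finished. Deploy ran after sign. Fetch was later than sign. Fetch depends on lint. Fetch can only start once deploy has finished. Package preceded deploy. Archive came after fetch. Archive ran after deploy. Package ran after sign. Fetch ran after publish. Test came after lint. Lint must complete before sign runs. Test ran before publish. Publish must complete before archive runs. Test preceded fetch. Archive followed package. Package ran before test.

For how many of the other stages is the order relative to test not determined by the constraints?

Forced before test: lint, package, and sign; forced after test: archive, fetch, and publish.
That leaves deploy with no forced order relative to test — 1.

1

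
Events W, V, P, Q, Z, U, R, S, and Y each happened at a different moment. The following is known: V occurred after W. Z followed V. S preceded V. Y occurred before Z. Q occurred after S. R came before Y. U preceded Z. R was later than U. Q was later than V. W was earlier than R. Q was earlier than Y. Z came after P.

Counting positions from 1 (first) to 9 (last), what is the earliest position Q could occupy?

S, V, and W must all come before Q — 3 forced predecessors.
Nothing else is forced ahead of Q, so its earliest slot is position 3 + 1 = 4.

4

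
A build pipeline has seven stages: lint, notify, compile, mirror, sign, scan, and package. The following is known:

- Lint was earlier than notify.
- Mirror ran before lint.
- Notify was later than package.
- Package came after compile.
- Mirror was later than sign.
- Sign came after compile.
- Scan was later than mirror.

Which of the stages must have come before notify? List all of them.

Directly stated before notify: lint and package.
Compile reaches notify via compile → package → notify.
Mirror reaches notify via mirror → lint → notify.
Sign reaches notify via sign → mirror → lint → notify.
No chain forces scan ahead of notify.

compile, lint, mirror, package, sign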